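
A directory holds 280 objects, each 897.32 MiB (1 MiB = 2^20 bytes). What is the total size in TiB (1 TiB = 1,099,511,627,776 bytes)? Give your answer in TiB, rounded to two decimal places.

0.24 TiB

Total = 280 × 897.32 MiB = 251249.6 MiB
= 251249.6 × 1,048,576 bytes = 263,454,300,569.6 bytes
1 TiB = 1,099,511,627,776 bytes
263,454,300,569.6 / 1,099,511,627,776 = 0.24 TiB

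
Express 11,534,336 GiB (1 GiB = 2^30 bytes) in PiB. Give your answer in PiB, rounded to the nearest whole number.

11,534,336 GiB × 1,073,741,824 bytes/GiB = 12,384,898,975,268,864 bytes
1 PiB = 1,125,899,906,842,624 bytes
12,384,898,975,268,864 / 1,125,899,906,842,624 = 11 PiB

11 PiB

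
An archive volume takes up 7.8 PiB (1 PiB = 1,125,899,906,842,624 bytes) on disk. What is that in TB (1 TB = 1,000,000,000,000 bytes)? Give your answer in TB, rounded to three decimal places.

7.8 PiB = 7.8 × 2^50 bytes = 8,782,019,273,372,467.2 bytes
1 TB = 10^12 bytes = 1,000,000,000,000 bytes
8,782,019,273,372,467.2 / 1,000,000,000,000 = 8,782.019 TB

8,782.019 TB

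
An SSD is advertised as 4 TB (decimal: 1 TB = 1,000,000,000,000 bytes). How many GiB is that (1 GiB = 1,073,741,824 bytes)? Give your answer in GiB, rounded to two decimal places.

3,725.29 GiB

4 TB × 1,000,000,000,000 bytes/TB = 4,000,000,000,000 bytes
1 GiB = 2^30 bytes = 1,073,741,824 bytes
4,000,000,000,000 / 1,073,741,824 = 3,725.29 GiB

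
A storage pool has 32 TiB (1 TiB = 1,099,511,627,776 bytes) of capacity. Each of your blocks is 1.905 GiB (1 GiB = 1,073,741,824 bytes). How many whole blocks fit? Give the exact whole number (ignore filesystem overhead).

17,201

Capacity: 32 TiB = 35,184,372,088,832 bytes
Per item: 1.905 GiB = 2,045,478,174.72 bytes
⌊35,184,372,088,832 / 2,045,478,174.72⌋ = 17,201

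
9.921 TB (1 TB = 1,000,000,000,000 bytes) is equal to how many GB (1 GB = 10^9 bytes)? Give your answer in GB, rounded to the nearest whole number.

9,921 GB

9.921 TB = 9.921 × 10^12 bytes = 9,921,000,000,000 bytes
1 GB = 10^9 bytes = 1,000,000,000 bytes
9,921,000,000,000 / 1,000,000,000 = 9,921 GB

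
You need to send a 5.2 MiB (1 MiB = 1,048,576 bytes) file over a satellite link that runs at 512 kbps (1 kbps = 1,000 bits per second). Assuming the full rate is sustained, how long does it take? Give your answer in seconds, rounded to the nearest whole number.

85 seconds

5.2 MiB = 5,452,595.2 bytes = 43,620,761.6 bits
512 kbps = 512,000 bits/s
time = 43,620,761.6 / 512,000 = 85 s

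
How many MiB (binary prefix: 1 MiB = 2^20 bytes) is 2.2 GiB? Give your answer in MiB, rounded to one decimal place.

2.2 GiB = 2.2 × 2^30 bytes = 2,362,232,012.8 bytes
1 MiB = 2^20 bytes = 1,048,576 bytes
2,362,232,012.8 / 1,048,576 = 2,252.8 MiB

2,252.8 MiB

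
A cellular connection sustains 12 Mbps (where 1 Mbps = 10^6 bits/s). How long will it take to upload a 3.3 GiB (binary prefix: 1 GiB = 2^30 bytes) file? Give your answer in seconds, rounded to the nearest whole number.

2,362 seconds

3.3 GiB = 3,543,348,019.2 bytes = 28,346,784,153.6 bits
12 Mbps = 12,000,000 bits/s
time = 28,346,784,153.6 / 12,000,000 = 2,362 s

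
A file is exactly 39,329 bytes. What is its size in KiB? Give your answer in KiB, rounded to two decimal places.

38.41 KiB

39,329 bytes given.
1 KiB = 2^10 bytes = 1,024 bytes
39,329 / 1,024 = 38.41 KiB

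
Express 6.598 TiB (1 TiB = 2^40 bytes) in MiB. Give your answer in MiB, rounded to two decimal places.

6.598 TiB = 6.598 × 2^40 bytes = 7,254,577,720,066.048 bytes
1 MiB = 2^20 bytes = 1,048,576 bytes
7,254,577,720,066.048 / 1,048,576 = 6,918,504.45 MiB

6,918,504.45 MiB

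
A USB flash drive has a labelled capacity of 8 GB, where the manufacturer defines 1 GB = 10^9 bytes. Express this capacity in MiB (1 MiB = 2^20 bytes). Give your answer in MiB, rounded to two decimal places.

7,629.39 MiB

8 GB = 8 × 10^9 bytes = 8,000,000,000 bytes
1 MiB = 1,048,576 bytes
8,000,000,000 / 1,048,576 = 7,629.39 MiB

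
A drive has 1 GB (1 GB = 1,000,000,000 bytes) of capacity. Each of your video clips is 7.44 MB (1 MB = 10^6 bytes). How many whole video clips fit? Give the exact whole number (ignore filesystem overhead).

Capacity: 1 GB = 1,000,000,000 bytes
Per item: 7.44 MB = 7,440,000 bytes
⌊1,000,000,000 / 7,440,000⌋ = 134

134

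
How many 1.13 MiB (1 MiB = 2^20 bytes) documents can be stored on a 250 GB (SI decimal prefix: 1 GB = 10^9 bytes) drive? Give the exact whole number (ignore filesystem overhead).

Capacity: 250 GB = 250,000,000,000 bytes
Per item: 1.13 MiB = 1,184,890.88 bytes
⌊250,000,000,000 / 1,184,890.88⌋ = 210,989

210,989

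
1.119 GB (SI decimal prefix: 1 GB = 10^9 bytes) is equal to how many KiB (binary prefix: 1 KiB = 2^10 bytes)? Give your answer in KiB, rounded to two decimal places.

1.119 GB = 1.119 × 10^9 bytes = 1,119,000,000 bytes
1 KiB = 1,024 bytes
1,119,000,000 / 1,024 = 1,092,773.44 KiB

1,092,773.44 KiB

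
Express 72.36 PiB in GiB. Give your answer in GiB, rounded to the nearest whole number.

75,874,959 GiB

72.36 PiB × 1,125,899,906,842,624 bytes/PiB = 81,470,117,259,132,272.64 bytes
1 GiB = 1,073,741,824 bytes
81,470,117,259,132,272.64 / 1,073,741,824 = 75,874,959 GiB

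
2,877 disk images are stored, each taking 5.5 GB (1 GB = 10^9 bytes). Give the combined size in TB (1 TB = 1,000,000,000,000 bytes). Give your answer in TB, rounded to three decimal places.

15.824 TB

Total = 2,877 × 5.5 GB = 15823.5 GB
= 15823.5 × 1,000,000,000 bytes = 15,823,500,000,000 bytes
1 TB = 1,000,000,000,000 bytes
15,823,500,000,000 / 1,000,000,000,000 = 15.824 TB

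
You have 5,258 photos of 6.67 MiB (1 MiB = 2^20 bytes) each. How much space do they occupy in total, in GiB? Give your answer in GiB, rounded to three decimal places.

Total = 5,258 × 6.67 MiB = 35070.86 MiB
= 35070.86 × 1,048,576 bytes = 36,774,462,095.36 bytes
1 GiB = 1,073,741,824 bytes
36,774,462,095.36 / 1,073,741,824 = 34.249 GiB

34.249 GiB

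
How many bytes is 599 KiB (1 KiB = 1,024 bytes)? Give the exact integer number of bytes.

599 × 1,024 = 613,376 bytes

613,376 bytes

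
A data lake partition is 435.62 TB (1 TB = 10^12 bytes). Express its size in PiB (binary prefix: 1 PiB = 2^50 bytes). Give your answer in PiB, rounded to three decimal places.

435.62 TB × 1,000,000,000,000 bytes/TB = 435,620,000,000,000 bytes
1 PiB = 1,125,899,906,842,624 bytes
435,620,000,000,000 / 1,125,899,906,842,624 = 0.387 PiB

0.387 PiB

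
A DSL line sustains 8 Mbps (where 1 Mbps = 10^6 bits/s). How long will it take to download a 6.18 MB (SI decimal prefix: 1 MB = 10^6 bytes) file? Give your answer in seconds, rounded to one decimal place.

6.2 seconds

6.18 MB = 6,180,000 bytes = 49,440,000 bits
8 Mbps = 8,000,000 bits/s
time = 49,440,000 / 8,000,000 = 6.2 s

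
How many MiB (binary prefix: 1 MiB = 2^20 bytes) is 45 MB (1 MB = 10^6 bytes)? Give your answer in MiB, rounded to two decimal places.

45 MB × 1,000,000 bytes/MB = 45,000,000 bytes
1 MiB = 2^20 bytes = 1,048,576 bytes
45,000,000 / 1,048,576 = 42.92 MiB

42.92 MiB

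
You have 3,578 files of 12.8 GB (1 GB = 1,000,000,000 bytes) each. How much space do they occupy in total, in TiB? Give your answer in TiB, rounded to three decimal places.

Total = 3,578 × 12.8 GB = 45798.4 GB
= 45798.4 × 1,000,000,000 bytes = 45,798,400,000,000 bytes
1 TiB = 1,099,511,627,776 bytes
45,798,400,000,000 / 1,099,511,627,776 = 41.653 TiB

41.653 TiB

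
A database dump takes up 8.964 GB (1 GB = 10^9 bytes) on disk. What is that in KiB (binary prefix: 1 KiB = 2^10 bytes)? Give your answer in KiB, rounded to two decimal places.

8,753,906.25 KiB

8.964 GB = 8.964 × 10^9 bytes = 8,964,000,000 bytes
1 KiB = 2^10 bytes = 1,024 bytes
8,964,000,000 / 1,024 = 8,753,906.25 KiB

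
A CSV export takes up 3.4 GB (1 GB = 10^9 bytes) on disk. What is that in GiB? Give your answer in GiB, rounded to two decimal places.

3.17 GiB

3.4 GB = 3.4 × 10^9 bytes = 3,400,000,000 bytes
1 GiB = 1,073,741,824 bytes
3,400,000,000 / 1,073,741,824 = 3.17 GiB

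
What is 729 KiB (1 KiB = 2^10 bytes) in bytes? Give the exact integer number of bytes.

746,496 bytes

729 × 1,024 = 746,496 bytes  (1 KiB = 2^10 bytes)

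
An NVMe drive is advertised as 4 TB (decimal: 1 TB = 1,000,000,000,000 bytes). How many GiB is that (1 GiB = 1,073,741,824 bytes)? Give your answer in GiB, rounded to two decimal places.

3,725.29 GiB

4 TB = 4 × 10^12 bytes = 4,000,000,000,000 bytes
1 GiB = 1,073,741,824 bytes
4,000,000,000,000 / 1,073,741,824 = 3,725.29 GiB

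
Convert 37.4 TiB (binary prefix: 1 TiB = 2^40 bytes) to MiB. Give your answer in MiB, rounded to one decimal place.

37.4 TiB = 37.4 × 2^40 bytes = 41,121,734,878,822.4 bytes
1 MiB = 2^20 bytes = 1,048,576 bytes
41,121,734,878,822.4 / 1,048,576 = 39,216,742.4 MiB

39,216,742.4 MiB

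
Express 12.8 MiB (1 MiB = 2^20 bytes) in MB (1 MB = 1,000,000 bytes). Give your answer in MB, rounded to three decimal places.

13.422 MB

12.8 MiB = 12.8 × 2^20 bytes = 13,421,772.8 bytes
1 MB = 1,000,000 bytes
13,421,772.8 / 1,000,000 = 13.422 MB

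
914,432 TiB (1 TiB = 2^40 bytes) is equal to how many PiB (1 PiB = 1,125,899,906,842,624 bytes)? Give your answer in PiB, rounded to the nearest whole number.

893 PiB

914,432 TiB = 914,432 × 2^40 bytes = 1,005,428,616,810,463,232 bytes
1 PiB = 2^50 bytes = 1,125,899,906,842,624 bytes
1,005,428,616,810,463,232 / 1,125,899,906,842,624 = 893 PiB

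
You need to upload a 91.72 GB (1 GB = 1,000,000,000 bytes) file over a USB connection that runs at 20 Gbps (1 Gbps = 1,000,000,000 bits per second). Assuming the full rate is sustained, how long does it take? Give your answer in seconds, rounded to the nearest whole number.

37 seconds

91.72 GB = 91,720,000,000 bytes = 733,760,000,000 bits
20 Gbps = 20,000,000,000 bits/s
time = 733,760,000,000 / 20,000,000,000 = 37 s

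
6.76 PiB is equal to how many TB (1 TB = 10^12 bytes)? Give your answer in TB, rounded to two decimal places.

7,611.08 TB

6.76 PiB × 1,125,899,906,842,624 bytes/PiB = 7,611,083,370,256,138.24 bytes
1 TB = 1,000,000,000,000 bytes
7,611,083,370,256,138.24 / 1,000,000,000,000 = 7,611.08 TB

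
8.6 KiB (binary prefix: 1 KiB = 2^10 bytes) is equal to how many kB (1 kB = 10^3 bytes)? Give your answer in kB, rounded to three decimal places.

8.806 kB

8.6 KiB = 8.6 × 2^10 bytes = 8,806.4 bytes
1 kB = 1,000 bytes
8,806.4 / 1,000 = 8.806 kB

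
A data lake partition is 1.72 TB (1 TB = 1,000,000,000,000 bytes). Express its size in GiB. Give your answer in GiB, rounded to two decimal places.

1.72 TB × 1,000,000,000,000 bytes/TB = 1,720,000,000,000 bytes
1 GiB = 1,073,741,824 bytes
1,720,000,000,000 / 1,073,741,824 = 1,601.87 GiB

1,601.87 GiB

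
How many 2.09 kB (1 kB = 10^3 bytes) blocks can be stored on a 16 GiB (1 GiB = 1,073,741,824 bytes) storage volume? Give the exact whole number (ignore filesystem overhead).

Capacity: 16 GiB = 17,179,869,184 bytes
Per item: 2.09 kB = 2,090 bytes
⌊17,179,869,184 / 2,090⌋ = 8,220,033

8,220,033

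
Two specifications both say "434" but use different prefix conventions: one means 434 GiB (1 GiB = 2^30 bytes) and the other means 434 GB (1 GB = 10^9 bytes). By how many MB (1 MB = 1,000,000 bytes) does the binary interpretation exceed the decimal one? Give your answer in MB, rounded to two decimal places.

434 GiB = 434 × 1,073,741,824 = 466,003,951,616 bytes
434 GB = 434 × 1,000,000,000 = 434,000,000,000 bytes
difference = 32,003,951,616 bytes
32,003,951,616 / 1,000,000 = 32,003.95 MB

32,003.95 MB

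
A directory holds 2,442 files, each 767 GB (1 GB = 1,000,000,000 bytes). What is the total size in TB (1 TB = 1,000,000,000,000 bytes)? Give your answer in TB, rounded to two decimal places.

1,873.01 TB

Total = 2,442 × 767 GB = 1,873,014 GB
= 1,873,014 × 1,000,000,000 bytes = 1,873,014,000,000,000 bytes
1 TB = 1,000,000,000,000 bytes
1,873,014,000,000,000 / 1,000,000,000,000 = 1,873.01 TB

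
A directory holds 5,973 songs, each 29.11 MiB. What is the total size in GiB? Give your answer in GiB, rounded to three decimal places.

Total = 5,973 × 29.11 MiB = 173874.03 MiB
= 173874.03 × 1,048,576 bytes = 182,320,134,881.28 bytes
1 GiB = 1,073,741,824 bytes
182,320,134,881.28 / 1,073,741,824 = 169.799 GiB

169.799 GiB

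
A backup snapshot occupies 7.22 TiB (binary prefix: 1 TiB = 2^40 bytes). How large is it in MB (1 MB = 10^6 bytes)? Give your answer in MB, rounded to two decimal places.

7.22 TiB = 7.22 × 2^40 bytes = 7,938,473,952,542.72 bytes
1 MB = 10^6 bytes = 1,000,000 bytes
7,938,473,952,542.72 / 1,000,000 = 7,938,473.95 MB

7,938,473.95 MB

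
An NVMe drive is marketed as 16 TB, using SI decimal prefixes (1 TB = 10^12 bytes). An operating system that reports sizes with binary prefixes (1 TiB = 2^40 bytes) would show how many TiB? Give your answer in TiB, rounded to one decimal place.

14.6 TiB

16 TB = 16 × 10^12 bytes = 16,000,000,000,000 bytes
1 TiB = 2^40 bytes = 1,099,511,627,776 bytes
16,000,000,000,000 / 1,099,511,627,776 = 14.6 TiB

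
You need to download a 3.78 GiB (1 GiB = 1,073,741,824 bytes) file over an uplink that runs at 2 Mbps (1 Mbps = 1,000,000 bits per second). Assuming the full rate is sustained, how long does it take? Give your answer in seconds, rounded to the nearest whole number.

3.78 GiB = 4,058,744,094.72 bytes = 32,469,952,757.76 bits
2 Mbps = 2,000,000 bits/s
time = 32,469,952,757.76 / 2,000,000 = 16,235 s

16,235 seconds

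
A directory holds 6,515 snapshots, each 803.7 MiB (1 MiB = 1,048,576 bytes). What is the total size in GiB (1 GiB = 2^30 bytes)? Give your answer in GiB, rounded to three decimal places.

Total = 6,515 × 803.7 MiB = 5236105.5 MiB
= 5236105.5 × 1,048,576 bytes = 5,490,454,560,768 bytes
1 GiB = 1,073,741,824 bytes
5,490,454,560,768 / 1,073,741,824 = 5,113.384 GiB

5,113.384 GiB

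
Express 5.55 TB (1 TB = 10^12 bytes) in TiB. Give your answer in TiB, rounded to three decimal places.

5.55 TB × 1,000,000,000,000 bytes/TB = 5,550,000,000,000 bytes
1 TiB = 1,099,511,627,776 bytes
5,550,000,000,000 / 1,099,511,627,776 = 5.048 TiB

5.048 TiB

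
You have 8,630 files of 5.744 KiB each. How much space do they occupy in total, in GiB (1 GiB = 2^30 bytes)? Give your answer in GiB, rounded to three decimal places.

0.047 GiB

Total = 8,630 × 5.744 KiB = 49570.72 KiB
= 49570.72 × 1,024 bytes = 50,760,417.28 bytes
1 GiB = 1,073,741,824 bytes
50,760,417.28 / 1,073,741,824 = 0.047 GiB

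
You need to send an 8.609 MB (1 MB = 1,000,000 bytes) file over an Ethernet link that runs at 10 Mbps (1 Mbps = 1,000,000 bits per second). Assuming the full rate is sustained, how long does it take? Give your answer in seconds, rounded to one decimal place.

6.9 seconds

8.609 MB = 8,609,000 bytes = 68,872,000 bits
10 Mbps = 10,000,000 bits/s
time = 68,872,000 / 10,000,000 = 6.9 s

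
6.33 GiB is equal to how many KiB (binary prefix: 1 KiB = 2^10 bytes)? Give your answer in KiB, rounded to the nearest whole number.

6,637,486 KiB

6.33 GiB × 1,073,741,824 bytes/GiB = 6,796,785,745.92 bytes
1 KiB = 2^10 bytes = 1,024 bytes
6,796,785,745.92 / 1,024 = 6,637,486 KiB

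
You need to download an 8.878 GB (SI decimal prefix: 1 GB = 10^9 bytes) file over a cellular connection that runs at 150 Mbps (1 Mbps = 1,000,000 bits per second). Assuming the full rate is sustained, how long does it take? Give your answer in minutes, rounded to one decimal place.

7.9 minutes

8.878 GB = 8,878,000,000 bytes = 71,024,000,000 bits
150 Mbps = 150,000,000 bits/s
time = 71,024,000,000 / 150,000,000 = 473.49 s
473.49 s / 60 = 7.9 minutes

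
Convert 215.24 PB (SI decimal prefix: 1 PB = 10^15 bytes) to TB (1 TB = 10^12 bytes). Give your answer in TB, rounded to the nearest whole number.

215,240 TB

215.24 PB = 215.24 × 10^15 bytes = 215,240,000,000,000,000 bytes
1 TB = 1,000,000,000,000 bytes
215,240,000,000,000,000 / 1,000,000,000,000 = 215,240 TB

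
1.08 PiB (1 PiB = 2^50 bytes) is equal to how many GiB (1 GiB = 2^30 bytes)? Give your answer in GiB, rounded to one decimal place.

1,132,462.1 GiB

1.08 PiB × 1,125,899,906,842,624 bytes/PiB = 1,215,971,899,390,033.92 bytes
1 GiB = 1,073,741,824 bytes
1,215,971,899,390,033.92 / 1,073,741,824 = 1,132,462.1 GiB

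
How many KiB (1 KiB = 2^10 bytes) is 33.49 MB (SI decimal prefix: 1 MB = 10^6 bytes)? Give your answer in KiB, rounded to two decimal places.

33.49 MB = 33.49 × 10^6 bytes = 33,490,000 bytes
1 KiB = 1,024 bytes
33,490,000 / 1,024 = 32,705.08 KiB

32,705.08 KiB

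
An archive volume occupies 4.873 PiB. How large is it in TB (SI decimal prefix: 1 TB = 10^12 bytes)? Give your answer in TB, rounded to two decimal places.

4.873 PiB × 1,125,899,906,842,624 bytes/PiB = 5,486,510,246,044,106.752 bytes
1 TB = 1,000,000,000,000 bytes
5,486,510,246,044,106.752 / 1,000,000,000,000 = 5,486.51 TB

5,486.51 TB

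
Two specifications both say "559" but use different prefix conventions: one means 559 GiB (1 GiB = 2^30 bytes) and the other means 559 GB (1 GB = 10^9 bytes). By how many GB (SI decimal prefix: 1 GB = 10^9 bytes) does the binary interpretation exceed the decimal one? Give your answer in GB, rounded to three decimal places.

559 GiB = 559 × 1,073,741,824 = 600,221,679,616 bytes
559 GB = 559 × 1,000,000,000 = 559,000,000,000 bytes
difference = 41,221,679,616 bytes
41,221,679,616 / 1,000,000,000 = 41.222 GB

41.222 GB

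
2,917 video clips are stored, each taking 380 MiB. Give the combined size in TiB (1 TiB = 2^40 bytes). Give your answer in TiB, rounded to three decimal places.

1.057 TiB

Total = 2,917 × 380 MiB = 1,108,460 MiB
= 1,108,460 × 1,048,576 bytes = 1,162,304,552,960 bytes
1 TiB = 1,099,511,627,776 bytes
1,162,304,552,960 / 1,099,511,627,776 = 1.057 TiB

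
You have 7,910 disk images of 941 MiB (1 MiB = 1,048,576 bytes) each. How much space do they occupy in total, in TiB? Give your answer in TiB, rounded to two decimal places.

Total = 7,910 × 941 MiB = 7,443,310 MiB
= 7,443,310 × 1,048,576 bytes = 7,804,876,226,560 bytes
1 TiB = 1,099,511,627,776 bytes
7,804,876,226,560 / 1,099,511,627,776 = 7.10 TiB

7.10 TiB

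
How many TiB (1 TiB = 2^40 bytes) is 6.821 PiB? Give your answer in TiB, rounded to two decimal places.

6,984.70 TiB

6.821 PiB × 1,125,899,906,842,624 bytes/PiB = 7,679,763,264,573,538.304 bytes
1 TiB = 1,099,511,627,776 bytes
7,679,763,264,573,538.304 / 1,099,511,627,776 = 6,984.70 TiB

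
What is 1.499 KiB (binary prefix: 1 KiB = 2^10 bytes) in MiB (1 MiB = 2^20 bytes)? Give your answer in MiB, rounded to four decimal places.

0.0015 MiB

1.499 KiB = 1.499 × 2^10 bytes = 1,534.976 bytes
1 MiB = 1,048,576 bytes
1,534.976 / 1,048,576 = 0.0015 MiB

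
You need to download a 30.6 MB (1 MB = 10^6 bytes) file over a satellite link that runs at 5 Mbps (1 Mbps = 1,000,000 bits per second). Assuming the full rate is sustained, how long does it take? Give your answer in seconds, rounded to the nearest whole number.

30.6 MB = 30,600,000 bytes = 244,800,000 bits
5 Mbps = 5,000,000 bits/s
time = 244,800,000 / 5,000,000 = 49 s

49 seconds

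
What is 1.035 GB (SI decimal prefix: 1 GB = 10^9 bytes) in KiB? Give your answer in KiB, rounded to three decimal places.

1,010,742.188 KiB

1.035 GB = 1.035 × 10^9 bytes = 1,035,000,000 bytes
1 KiB = 1,024 bytes
1,035,000,000 / 1,024 = 1,010,742.188 KiB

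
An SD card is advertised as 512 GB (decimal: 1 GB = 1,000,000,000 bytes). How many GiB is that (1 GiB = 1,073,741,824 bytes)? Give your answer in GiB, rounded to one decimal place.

476.8 GiB

512 GB × 1,000,000,000 bytes/GB = 512,000,000,000 bytes
1 GiB = 2^30 bytes = 1,073,741,824 bytes
512,000,000,000 / 1,073,741,824 = 476.8 GiB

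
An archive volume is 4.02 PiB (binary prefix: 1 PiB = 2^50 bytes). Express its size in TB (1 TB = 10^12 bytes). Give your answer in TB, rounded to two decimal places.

4.02 PiB × 1,125,899,906,842,624 bytes/PiB = 4,526,117,625,507,348.48 bytes
1 TB = 1,000,000,000,000 bytes
4,526,117,625,507,348.48 / 1,000,000,000,000 = 4,526.12 TB

4,526.12 TB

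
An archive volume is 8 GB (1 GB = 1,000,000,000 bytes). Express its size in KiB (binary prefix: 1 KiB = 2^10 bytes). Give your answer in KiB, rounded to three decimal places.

8 GB × 1,000,000,000 bytes/GB = 8,000,000,000 bytes
1 KiB = 2^10 bytes = 1,024 bytes
8,000,000,000 / 1,024 = 7,812,500.000 KiB

7,812,500.000 KiB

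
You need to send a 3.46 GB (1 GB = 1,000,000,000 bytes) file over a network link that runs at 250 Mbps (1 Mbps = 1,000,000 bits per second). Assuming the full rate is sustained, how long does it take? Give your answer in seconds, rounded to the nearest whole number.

111 seconds

3.46 GB = 3,460,000,000 bytes = 27,680,000,000 bits
250 Mbps = 250,000,000 bits/s
time = 27,680,000,000 / 250,000,000 = 111 s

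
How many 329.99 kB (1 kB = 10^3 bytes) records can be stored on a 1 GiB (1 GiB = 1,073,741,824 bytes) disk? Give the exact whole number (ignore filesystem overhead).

Capacity: 1 GiB = 1,073,741,824 bytes
Per item: 329.99 kB = 329,990 bytes
⌊1,073,741,824 / 329,990⌋ = 3,253

3,253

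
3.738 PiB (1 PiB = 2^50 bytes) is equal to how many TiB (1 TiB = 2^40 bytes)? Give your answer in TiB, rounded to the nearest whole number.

3.738 PiB × 1,125,899,906,842,624 bytes/PiB = 4,208,613,851,777,728.512 bytes
1 TiB = 1,099,511,627,776 bytes
4,208,613,851,777,728.512 / 1,099,511,627,776 = 3,828 TiB

3,828 TiB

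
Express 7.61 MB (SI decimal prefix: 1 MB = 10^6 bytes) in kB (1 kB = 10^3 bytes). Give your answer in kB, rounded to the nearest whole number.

7.61 MB = 7.61 × 10^6 bytes = 7,610,000 bytes
1 kB = 1,000 bytes
7,610,000 / 1,000 = 7,610 kB

7,610 kB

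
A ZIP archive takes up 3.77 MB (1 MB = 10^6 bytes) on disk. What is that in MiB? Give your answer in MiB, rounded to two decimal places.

3.60 MiB

3.77 MB = 3.77 × 10^6 bytes = 3,770,000 bytes
1 MiB = 1,048,576 bytes
3,770,000 / 1,048,576 = 3.60 MiB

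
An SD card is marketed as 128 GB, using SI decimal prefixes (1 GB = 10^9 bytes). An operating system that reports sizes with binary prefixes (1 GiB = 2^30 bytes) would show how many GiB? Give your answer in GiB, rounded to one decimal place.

128 GB × 1,000,000,000 bytes/GB = 128,000,000,000 bytes
1 GiB = 1,073,741,824 bytes
128,000,000,000 / 1,073,741,824 = 119.2 GiB

119.2 GiB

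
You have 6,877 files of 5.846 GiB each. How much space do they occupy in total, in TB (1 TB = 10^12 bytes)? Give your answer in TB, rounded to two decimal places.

43.17 TB

Total = 6,877 × 5.846 GiB = 40202.942 GiB
= 40202.942 × 1,073,741,824 bytes = 43,167,580,273,246.208 bytes
1 TB = 1,000,000,000,000 bytes
43,167,580,273,246.208 / 1,000,000,000,000 = 43.17 TB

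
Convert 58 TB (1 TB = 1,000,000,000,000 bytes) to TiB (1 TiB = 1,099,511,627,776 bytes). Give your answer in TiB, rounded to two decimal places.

58 TB = 58 × 10^12 bytes = 58,000,000,000,000 bytes
1 TiB = 1,099,511,627,776 bytes
58,000,000,000,000 / 1,099,511,627,776 = 52.75 TiB

52.75 TiB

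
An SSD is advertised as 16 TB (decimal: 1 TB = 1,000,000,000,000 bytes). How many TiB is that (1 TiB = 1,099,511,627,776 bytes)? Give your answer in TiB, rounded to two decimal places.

16 TB = 16 × 10^12 bytes = 16,000,000,000,000 bytes
1 TiB = 2^40 bytes = 1,099,511,627,776 bytes
16,000,000,000,000 / 1,099,511,627,776 = 14.55 TiB

14.55 TiB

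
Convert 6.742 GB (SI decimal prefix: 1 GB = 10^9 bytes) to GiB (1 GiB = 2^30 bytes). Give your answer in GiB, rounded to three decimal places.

6.279 GiB

6.742 GB × 1,000,000,000 bytes/GB = 6,742,000,000 bytes
1 GiB = 1,073,741,824 bytes
6,742,000,000 / 1,073,741,824 = 6.279 GiB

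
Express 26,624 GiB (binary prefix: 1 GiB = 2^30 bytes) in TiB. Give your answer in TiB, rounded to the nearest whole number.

26 TiB

26,624 GiB = 26,624 × 2^30 bytes = 28,587,302,322,176 bytes
1 TiB = 1,099,511,627,776 bytes
28,587,302,322,176 / 1,099,511,627,776 = 26 TiB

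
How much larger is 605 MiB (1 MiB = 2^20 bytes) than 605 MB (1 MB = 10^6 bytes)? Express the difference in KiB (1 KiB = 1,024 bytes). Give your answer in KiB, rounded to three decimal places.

28,699.688 KiB

605 MiB = 605 × 1,048,576 = 634,388,480 bytes
605 MB = 605 × 1,000,000 = 605,000,000 bytes
difference = 29,388,480 bytes
29,388,480 / 1,024 = 28,699.688 KiB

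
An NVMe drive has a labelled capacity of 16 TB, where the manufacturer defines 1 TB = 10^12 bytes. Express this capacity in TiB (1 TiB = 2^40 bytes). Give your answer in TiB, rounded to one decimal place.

16 TB = 16 × 10^12 bytes = 16,000,000,000,000 bytes
1 TiB = 2^40 bytes = 1,099,511,627,776 bytes
16,000,000,000,000 / 1,099,511,627,776 = 14.6 TiB

14.6 TiB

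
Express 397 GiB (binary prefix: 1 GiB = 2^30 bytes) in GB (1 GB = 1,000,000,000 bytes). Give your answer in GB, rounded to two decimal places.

426.28 GB

397 GiB = 397 × 2^30 bytes = 426,275,504,128 bytes
1 GB = 1,000,000,000 bytes
426,275,504,128 / 1,000,000,000 = 426.28 GB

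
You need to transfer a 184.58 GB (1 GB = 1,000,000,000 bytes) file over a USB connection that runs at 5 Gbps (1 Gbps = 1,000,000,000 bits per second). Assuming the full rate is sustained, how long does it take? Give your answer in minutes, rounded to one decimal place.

4.9 minutes

184.58 GB = 184,580,000,000 bytes = 1,476,640,000,000 bits
5 Gbps = 5,000,000,000 bits/s
time = 1,476,640,000,000 / 5,000,000,000 = 295.33 s
295.33 s / 60 = 4.9 minutes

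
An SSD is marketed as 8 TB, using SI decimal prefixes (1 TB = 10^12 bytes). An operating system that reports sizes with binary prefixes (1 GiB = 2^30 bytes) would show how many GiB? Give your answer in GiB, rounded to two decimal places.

7,450.58 GiB

8 TB × 1,000,000,000,000 bytes/TB = 8,000,000,000,000 bytes
1 GiB = 1,073,741,824 bytes
8,000,000,000,000 / 1,073,741,824 = 7,450.58 GiB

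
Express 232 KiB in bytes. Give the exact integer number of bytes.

232 × 1,024 = 237,568 bytes

237,568 bytes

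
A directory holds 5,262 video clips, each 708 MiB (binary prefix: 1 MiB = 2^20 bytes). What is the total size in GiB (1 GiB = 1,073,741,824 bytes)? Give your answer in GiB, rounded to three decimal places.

3,638.180 GiB

Total = 5,262 × 708 MiB = 3,725,496 MiB
= 3,725,496 × 1,048,576 bytes = 3,906,465,693,696 bytes
1 GiB = 1,073,741,824 bytes
3,906,465,693,696 / 1,073,741,824 = 3,638.180 GiB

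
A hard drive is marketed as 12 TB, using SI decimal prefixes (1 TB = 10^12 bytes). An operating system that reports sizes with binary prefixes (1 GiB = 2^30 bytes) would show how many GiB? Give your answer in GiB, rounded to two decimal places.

11,175.87 GiB

12 TB × 1,000,000,000,000 bytes/TB = 12,000,000,000,000 bytes
1 GiB = 1,073,741,824 bytes
12,000,000,000,000 / 1,073,741,824 = 11,175.87 GiB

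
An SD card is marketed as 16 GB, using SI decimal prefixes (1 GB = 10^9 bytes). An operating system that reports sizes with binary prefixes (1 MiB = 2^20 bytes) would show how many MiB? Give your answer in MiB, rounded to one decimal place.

15,258.8 MiB

16 GB = 16 × 10^9 bytes = 16,000,000,000 bytes
1 MiB = 1,048,576 bytes
16,000,000,000 / 1,048,576 = 15,258.8 MiB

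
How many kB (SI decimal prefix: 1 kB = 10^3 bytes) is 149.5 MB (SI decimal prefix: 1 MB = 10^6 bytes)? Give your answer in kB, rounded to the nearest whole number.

149,500 kB

149.5 MB = 149.5 × 10^6 bytes = 149,500,000 bytes
1 kB = 1,000 bytes
149,500,000 / 1,000 = 149,500 kB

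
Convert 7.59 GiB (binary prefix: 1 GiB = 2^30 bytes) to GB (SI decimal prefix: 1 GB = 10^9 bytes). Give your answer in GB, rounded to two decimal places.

8.15 GB

7.59 GiB × 1,073,741,824 bytes/GiB = 8,149,700,444.16 bytes
1 GB = 10^9 bytes = 1,000,000,000 bytes
8,149,700,444.16 / 1,000,000,000 = 8.15 GB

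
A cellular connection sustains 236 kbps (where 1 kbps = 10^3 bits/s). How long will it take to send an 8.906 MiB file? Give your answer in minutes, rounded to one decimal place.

8.906 MiB = 9,338,617.856 bytes = 74,708,942.848 bits
236 kbps = 236,000 bits/s
time = 74,708,942.848 / 236,000 = 316.56 s
316.56 s / 60 = 5.3 minutes

5.3 minutes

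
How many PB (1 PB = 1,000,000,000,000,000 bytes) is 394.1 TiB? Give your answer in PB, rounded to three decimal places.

0.433 PB

394.1 TiB = 394.1 × 2^40 bytes = 433,317,532,506,521.6 bytes
1 PB = 1,000,000,000,000,000 bytes
433,317,532,506,521.6 / 1,000,000,000,000,000 = 0.433 PB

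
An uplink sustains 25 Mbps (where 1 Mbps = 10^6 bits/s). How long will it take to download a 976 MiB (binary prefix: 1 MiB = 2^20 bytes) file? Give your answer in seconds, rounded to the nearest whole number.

327 seconds

976 MiB = 1,023,410,176 bytes = 8,187,281,408 bits
25 Mbps = 25,000,000 bits/s
time = 8,187,281,408 / 25,000,000 = 327 s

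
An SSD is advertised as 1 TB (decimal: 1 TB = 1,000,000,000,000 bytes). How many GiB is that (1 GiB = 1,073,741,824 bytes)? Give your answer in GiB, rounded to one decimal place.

931.3 GiB

1 TB = 1 × 10^12 bytes = 1,000,000,000,000 bytes
1 GiB = 1,073,741,824 bytes
1,000,000,000,000 / 1,073,741,824 = 931.3 GiB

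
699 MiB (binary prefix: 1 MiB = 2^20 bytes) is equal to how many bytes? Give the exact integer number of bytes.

732,954,624 bytes

699 × 1,048,576 = 732,954,624 bytes  (1 MiB = 2^20 bytes)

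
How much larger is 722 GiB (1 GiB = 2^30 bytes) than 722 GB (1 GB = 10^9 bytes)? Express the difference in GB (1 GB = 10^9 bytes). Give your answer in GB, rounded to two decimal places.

722 GiB = 722 × 1,073,741,824 = 775,241,596,928 bytes
722 GB = 722 × 1,000,000,000 = 722,000,000,000 bytes
difference = 53,241,596,928 bytes
53,241,596,928 / 1,000,000,000 = 53.24 GB

53.24 GB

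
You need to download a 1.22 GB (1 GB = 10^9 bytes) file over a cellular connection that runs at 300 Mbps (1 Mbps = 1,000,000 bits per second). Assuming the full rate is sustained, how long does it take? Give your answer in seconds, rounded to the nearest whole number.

33 seconds

1.22 GB = 1,220,000,000 bytes = 9,760,000,000 bits
300 Mbps = 300,000,000 bits/s
time = 9,760,000,000 / 300,000,000 = 33 s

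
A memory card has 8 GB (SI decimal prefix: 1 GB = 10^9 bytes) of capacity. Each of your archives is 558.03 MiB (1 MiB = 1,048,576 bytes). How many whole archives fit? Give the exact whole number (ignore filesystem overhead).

13

Capacity: 8 GB = 8,000,000,000 bytes
Per item: 558.03 MiB = 585,136,865.28 bytes
⌊8,000,000,000 / 585,136,865.28⌋ = 13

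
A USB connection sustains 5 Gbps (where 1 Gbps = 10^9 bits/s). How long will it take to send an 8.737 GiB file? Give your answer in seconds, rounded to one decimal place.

8.737 GiB = 9,381,282,316.288 bytes = 75,050,258,530.304 bits
5 Gbps = 5,000,000,000 bits/s
time = 75,050,258,530.304 / 5,000,000,000 = 15.0 s

15.0 seconds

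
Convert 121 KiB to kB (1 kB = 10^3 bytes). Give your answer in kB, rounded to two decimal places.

121 KiB = 121 × 2^10 bytes = 123,904 bytes
1 kB = 1,000 bytes
123,904 / 1,000 = 123.90 kB

123.90 kB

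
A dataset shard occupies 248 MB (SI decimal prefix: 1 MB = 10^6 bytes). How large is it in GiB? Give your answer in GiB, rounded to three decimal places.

0.231 GiB

248 MB = 248 × 10^6 bytes = 248,000,000 bytes
1 GiB = 1,073,741,824 bytes
248,000,000 / 1,073,741,824 = 0.231 GiB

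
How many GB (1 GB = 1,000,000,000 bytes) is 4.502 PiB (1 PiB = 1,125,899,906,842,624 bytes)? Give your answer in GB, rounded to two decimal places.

4.502 PiB = 4.502 × 2^50 bytes = 5,068,801,380,605,493.248 bytes
1 GB = 10^9 bytes = 1,000,000,000 bytes
5,068,801,380,605,493.248 / 1,000,000,000 = 5,068,801.38 GB

5,068,801.38 GB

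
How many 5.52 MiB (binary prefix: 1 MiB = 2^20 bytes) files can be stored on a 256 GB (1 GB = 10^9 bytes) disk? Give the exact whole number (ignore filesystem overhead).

44,228

Capacity: 256 GB = 256,000,000,000 bytes
Per item: 5.52 MiB = 5,788,139.52 bytes
⌊256,000,000,000 / 5,788,139.52⌋ = 44,228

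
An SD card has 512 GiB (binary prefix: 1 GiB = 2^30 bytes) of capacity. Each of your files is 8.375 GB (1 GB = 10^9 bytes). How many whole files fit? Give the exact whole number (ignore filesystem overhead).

Capacity: 512 GiB = 549,755,813,888 bytes
Per item: 8.375 GB = 8,375,000,000 bytes
⌊549,755,813,888 / 8,375,000,000⌋ = 65

65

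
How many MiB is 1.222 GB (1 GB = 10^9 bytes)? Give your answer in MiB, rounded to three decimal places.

1,165.390 MiB

1.222 GB × 1,000,000,000 bytes/GB = 1,222,000,000 bytes
1 MiB = 2^20 bytes = 1,048,576 bytes
1,222,000,000 / 1,048,576 = 1,165.390 MiB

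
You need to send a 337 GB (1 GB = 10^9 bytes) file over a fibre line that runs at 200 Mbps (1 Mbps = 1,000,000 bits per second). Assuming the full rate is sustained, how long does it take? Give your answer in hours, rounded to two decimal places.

3.74 hours

337 GB = 337,000,000,000 bytes = 2,696,000,000,000 bits
200 Mbps = 200,000,000 bits/s
time = 2,696,000,000,000 / 200,000,000 = 13,480.0000 s
13,480.0000 s / 3600 = 3.74 hours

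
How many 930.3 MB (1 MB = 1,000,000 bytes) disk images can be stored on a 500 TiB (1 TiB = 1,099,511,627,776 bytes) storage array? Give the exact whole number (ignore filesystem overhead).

590,944

Capacity: 500 TiB = 549,755,813,888,000 bytes
Per item: 930.3 MB = 930,300,000 bytes
⌊549,755,813,888,000 / 930,300,000⌋ = 590,944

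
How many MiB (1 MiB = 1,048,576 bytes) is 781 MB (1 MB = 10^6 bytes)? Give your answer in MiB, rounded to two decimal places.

744.82 MiB

781 MB = 781 × 10^6 bytes = 781,000,000 bytes
1 MiB = 1,048,576 bytes
781,000,000 / 1,048,576 = 744.82 MiB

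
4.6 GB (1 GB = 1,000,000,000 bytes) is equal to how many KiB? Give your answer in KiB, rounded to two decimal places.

4,492,187.50 KiB

4.6 GB = 4.6 × 10^9 bytes = 4,600,000,000 bytes
1 KiB = 1,024 bytes
4,600,000,000 / 1,024 = 4,492,187.50 KiB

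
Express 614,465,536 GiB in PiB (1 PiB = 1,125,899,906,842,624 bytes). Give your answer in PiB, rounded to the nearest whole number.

586 PiB

614,465,536 GiB = 614,465,536 × 2^30 bytes = 659,777,345,409,777,664 bytes
1 PiB = 2^50 bytes = 1,125,899,906,842,624 bytes
659,777,345,409,777,664 / 1,125,899,906,842,624 = 586 PiB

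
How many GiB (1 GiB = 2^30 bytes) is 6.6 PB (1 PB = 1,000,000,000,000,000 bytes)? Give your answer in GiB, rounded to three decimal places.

6,146,728.992 GiB

6.6 PB = 6.6 × 10^15 bytes = 6,600,000,000,000,000 bytes
1 GiB = 2^30 bytes = 1,073,741,824 bytes
6,600,000,000,000,000 / 1,073,741,824 = 6,146,728.992 GiB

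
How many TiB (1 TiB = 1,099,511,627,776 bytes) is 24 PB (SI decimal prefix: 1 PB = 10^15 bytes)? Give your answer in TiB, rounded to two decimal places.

21,827.87 TiB

24 PB = 24 × 10^15 bytes = 24,000,000,000,000,000 bytes
1 TiB = 1,099,511,627,776 bytes
24,000,000,000,000,000 / 1,099,511,627,776 = 21,827.87 TiB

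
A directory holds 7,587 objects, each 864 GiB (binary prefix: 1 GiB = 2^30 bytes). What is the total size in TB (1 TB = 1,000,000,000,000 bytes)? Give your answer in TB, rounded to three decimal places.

7,038.558 TB

Total = 7,587 × 864 GiB = 6,555,168 GiB
= 6,555,168 × 1,073,741,824 bytes = 7,038,558,044,946,432 bytes
1 TB = 1,000,000,000,000 bytes
7,038,558,044,946,432 / 1,000,000,000,000 = 7,038.558 TB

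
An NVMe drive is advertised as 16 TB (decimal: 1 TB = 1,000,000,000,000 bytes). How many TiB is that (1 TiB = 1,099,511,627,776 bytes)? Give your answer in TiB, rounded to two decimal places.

16 TB = 16 × 10^12 bytes = 16,000,000,000,000 bytes
1 TiB = 2^40 bytes = 1,099,511,627,776 bytes
16,000,000,000,000 / 1,099,511,627,776 = 14.55 TiB

14.55 TiB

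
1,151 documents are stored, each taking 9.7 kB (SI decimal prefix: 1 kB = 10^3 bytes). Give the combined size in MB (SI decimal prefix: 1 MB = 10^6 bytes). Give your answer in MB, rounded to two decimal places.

Total = 1,151 × 9.7 kB = 11164.7 kB
= 11164.7 × 1,000 bytes = 11,164,700 bytes
1 MB = 1,000,000 bytes
11,164,700 / 1,000,000 = 11.16 MB

11.16 MB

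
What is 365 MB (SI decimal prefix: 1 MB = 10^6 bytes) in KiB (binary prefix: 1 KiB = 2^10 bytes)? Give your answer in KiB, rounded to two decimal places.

365 MB = 365 × 10^6 bytes = 365,000,000 bytes
1 KiB = 2^10 bytes = 1,024 bytes
365,000,000 / 1,024 = 356,445.31 KiB

356,445.31 KiB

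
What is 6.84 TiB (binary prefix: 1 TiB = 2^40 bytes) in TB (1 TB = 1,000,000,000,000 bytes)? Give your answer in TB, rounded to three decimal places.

7.521 TB

6.84 TiB = 6.84 × 2^40 bytes = 7,520,659,533,987.84 bytes
1 TB = 1,000,000,000,000 bytes
7,520,659,533,987.84 / 1,000,000,000,000 = 7.521 TB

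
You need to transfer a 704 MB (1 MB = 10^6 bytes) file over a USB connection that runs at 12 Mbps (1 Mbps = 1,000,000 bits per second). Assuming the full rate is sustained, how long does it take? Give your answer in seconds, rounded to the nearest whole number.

704 MB = 704,000,000 bytes = 5,632,000,000 bits
12 Mbps = 12,000,000 bits/s
time = 5,632,000,000 / 12,000,000 = 469 s

469 seconds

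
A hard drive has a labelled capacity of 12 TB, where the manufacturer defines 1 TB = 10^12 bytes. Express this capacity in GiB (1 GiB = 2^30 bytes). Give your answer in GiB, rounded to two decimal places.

12 TB × 1,000,000,000,000 bytes/TB = 12,000,000,000,000 bytes
1 GiB = 1,073,741,824 bytes
12,000,000,000,000 / 1,073,741,824 = 11,175.87 GiB

11,175.87 GiB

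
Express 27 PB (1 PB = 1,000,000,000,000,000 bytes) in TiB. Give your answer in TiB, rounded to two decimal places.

27 PB = 27 × 10^15 bytes = 27,000,000,000,000,000 bytes
1 TiB = 2^40 bytes = 1,099,511,627,776 bytes
27,000,000,000,000,000 / 1,099,511,627,776 = 24,556.36 TiB

24,556.36 TiB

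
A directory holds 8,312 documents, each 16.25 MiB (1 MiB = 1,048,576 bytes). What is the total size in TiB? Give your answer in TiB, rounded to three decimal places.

Total = 8,312 × 16.25 MiB = 135,070 MiB
= 135,070 × 1,048,576 bytes = 141,631,160,320 bytes
1 TiB = 1,099,511,627,776 bytes
141,631,160,320 / 1,099,511,627,776 = 0.129 TiB

0.129 TiB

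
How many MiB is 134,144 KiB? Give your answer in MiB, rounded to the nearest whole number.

134,144 KiB × 1,024 bytes/KiB = 137,363,456 bytes
1 MiB = 2^20 bytes = 1,048,576 bytes
137,363,456 / 1,048,576 = 131 MiB

131 MiB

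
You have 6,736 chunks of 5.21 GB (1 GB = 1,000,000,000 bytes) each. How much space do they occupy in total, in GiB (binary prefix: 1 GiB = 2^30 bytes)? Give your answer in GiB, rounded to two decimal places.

32,684.36 GiB

Total = 6,736 × 5.21 GB = 35094.56 GB
= 35094.56 × 1,000,000,000 bytes = 35,094,560,000,000 bytes
1 GiB = 1,073,741,824 bytes
35,094,560,000,000 / 1,073,741,824 = 32,684.36 GiB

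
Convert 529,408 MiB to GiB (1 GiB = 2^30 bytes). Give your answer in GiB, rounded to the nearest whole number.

517 GiB

529,408 MiB = 529,408 × 2^20 bytes = 555,124,523,008 bytes
1 GiB = 1,073,741,824 bytes
555,124,523,008 / 1,073,741,824 = 517 GiB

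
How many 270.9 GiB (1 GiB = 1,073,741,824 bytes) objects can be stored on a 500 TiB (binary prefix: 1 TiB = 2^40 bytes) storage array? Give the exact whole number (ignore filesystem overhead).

Capacity: 500 TiB = 549,755,813,888,000 bytes
Per item: 270.9 GiB = 290,876,660,121.6 bytes
⌊549,755,813,888,000 / 290,876,660,121.6⌋ = 1,889

1,889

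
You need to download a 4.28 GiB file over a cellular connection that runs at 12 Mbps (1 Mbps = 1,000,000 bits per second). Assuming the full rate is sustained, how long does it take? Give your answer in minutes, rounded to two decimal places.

51.06 minutes

4.28 GiB = 4,595,615,006.72 bytes = 36,764,920,053.76 bits
12 Mbps = 12,000,000 bits/s
time = 36,764,920,053.76 / 12,000,000 = 3,063.743 s
3,063.743 s / 60 = 51.06 minutes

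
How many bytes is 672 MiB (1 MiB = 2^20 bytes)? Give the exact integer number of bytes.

704,643,072 bytes

672 × 1,048,576 = 704,643,072 bytes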